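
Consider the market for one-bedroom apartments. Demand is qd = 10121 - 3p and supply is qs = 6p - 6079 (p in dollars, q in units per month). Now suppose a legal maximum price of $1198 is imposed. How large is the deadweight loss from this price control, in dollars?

Equilibrium: 10121 - 3p = 6p - 6079, so 16200 = 9p and p* = 1800, q* = 4721.
Because the ceiling (1198) lies below the market-clearing price, it is binding.
At p = 1198: qd = 10121 - 3·1198 = 6527 and qs = 6·1198 - 6079 = 1109.
Quantity traded falls to 1109. At q = 1109 the demand price is (10121 - 1109)/3 = 3004 and the supply price is (6079 + 1109)/6 = 1198.
Deadweight loss = ½ · (3004 - 1198) · (4721 - 1109) = ½ · 1806 · 3612 = 3261636.

3261636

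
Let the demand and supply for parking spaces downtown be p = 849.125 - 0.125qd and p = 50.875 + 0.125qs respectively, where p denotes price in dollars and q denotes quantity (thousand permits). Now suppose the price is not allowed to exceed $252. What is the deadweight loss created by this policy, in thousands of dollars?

313632

Rearranging demand gives qd = 6793 - 8p; rearranging supply gives qs = 8p - 407. Without the control the market clears where 6793 - 8p = 8p - 407, i.e. p* = 450 and q* = 3193.
Because the ceiling (252) lies below the market-clearing price, it is binding.
At p = 252: qd = 6793 - 8·252 = 4777 and qs = 8·252 - 407 = 1609.
Quantity traded falls to 1609. At q = 1609 the demand price is (6793 - 1609)/8 = 648 and the supply price is (407 + 1609)/8 = 252.
Deadweight loss = ½ · (648 - 252) · (3193 - 1609) = ½ · 396 · 1584 = 313632.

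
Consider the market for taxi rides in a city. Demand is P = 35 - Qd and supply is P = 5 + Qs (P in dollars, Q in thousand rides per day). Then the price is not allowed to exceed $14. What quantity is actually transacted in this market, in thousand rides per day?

Rearranging demand gives Qd = 35 - P; rearranging supply gives Qs = P - 5. Without the control the market clears where 35 - P = P - 5, i.e. P* = 20 and Q* = 15.
Since 14 < 20, the ceiling is binding.
At P = 14: Qd = 35 - 14 = 21 and Qs = 14 - 5 = 9.
The quantity actually transacted is the short side, supply: 9.

9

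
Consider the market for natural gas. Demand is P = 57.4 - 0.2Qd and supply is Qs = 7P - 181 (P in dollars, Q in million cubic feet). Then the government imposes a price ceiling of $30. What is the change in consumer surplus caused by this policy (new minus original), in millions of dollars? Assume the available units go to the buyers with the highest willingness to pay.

-135.9

Rearranging demand gives Qd = 287 - 5P. Without the control the market clears where 287 - 5P = 7P - 181, i.e. P* = 39 and Q* = 92.
Because the ceiling (30) lies below the market-clearing price, it is binding.
At P = 30: Qd = 287 - 5·30 = 137 and Qs = 7·30 - 181 = 29.
Consumer surplus without the control is ½ · (57.4 - 39) · 92 = 846.4.
With the ceiling, 29 units are sold at 30 (assume they go to the highest-value buyers). The demand price at Q = 29 is 51.6, so CS = ½ · [(57.4 - 30) + (51.6 - 30)] · 29 = 710.5.
Change in consumer surplus = 710.5 - 846.4 = -135.9.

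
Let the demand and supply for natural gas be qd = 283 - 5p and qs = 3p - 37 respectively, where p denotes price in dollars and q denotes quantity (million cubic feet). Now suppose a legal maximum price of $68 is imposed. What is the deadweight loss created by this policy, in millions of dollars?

0

Without the control the market clears where 283 - 5p = 3p - 37, i.e. p* = 40 and q* = 83.
Since 68 is above p* = 40, the ceiling does not bind and the free-market outcome prevails.
Since the control does not bind, no trades are prevented and deadweight loss is zero.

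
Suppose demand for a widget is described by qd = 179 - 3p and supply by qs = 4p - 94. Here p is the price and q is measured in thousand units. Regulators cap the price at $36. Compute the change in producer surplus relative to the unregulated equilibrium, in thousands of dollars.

-168

Without the control the market clears where 179 - 3p = 4p - 94, i.e. p* = 39 and q* = 62.
Since 36 < 39, the ceiling is binding.
At p = 36: qd = 179 - 3·36 = 71 and qs = 4·36 - 94 = 50.
Producer surplus without the control is ½ · (39 - 23.5) · 62 = 480.5.
With the ceiling, producers sell 50 units at 36, so PS = ½ · (36 - 23.5) · 50 = 312.5.
Change in producer surplus = 312.5 - 480.5 = -168.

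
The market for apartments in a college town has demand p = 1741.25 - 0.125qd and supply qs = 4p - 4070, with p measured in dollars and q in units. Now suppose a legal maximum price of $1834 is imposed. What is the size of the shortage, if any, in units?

0

Rearranging demand gives qd = 13930 - 8p. Setting quantity demanded equal to quantity supplied, 13930 - 8p = 4p - 4070, gives p* = 1500 and q* = 1930.
The ceiling of 1834 is above the equilibrium price 1500, so it is not binding; the market clears at p* = 1500, q* = 1930.
Since the control does not bind, there is no shortage.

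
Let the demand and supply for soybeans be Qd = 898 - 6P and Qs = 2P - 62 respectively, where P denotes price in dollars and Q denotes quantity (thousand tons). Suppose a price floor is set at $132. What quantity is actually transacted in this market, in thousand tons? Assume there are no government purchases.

106

Setting quantity demanded equal to quantity supplied, 898 - 6P = 2P - 62, gives P* = 120 and Q* = 178.
Because the floor (132) lies above the market-clearing price, it is binding.
At P = 132: Qd = 898 - 6·132 = 106 and Qs = 2·132 - 62 = 202.
The quantity actually transacted is the short side, demand: 106.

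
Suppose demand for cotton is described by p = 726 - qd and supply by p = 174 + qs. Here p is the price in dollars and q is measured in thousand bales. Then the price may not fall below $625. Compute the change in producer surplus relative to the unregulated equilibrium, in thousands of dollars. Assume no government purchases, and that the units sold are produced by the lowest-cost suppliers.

2362.5

Rearranging demand gives qd = 726 - p; rearranging supply gives qs = p - 174. In a free market, 726 - p = p - 174 gives the equilibrium p* = 450, q* = 276.
The floor of 625 is above the equilibrium price 450, so it binds.
At p = 625: qd = 726 - 625 = 101 and qs = 625 - 174 = 451.
Producer surplus without the control is ½ · (450 - 174) · 276 = 38088.
With the floor, 101 units are sold at 625. The supply price at q = 101 is 275, so PS = ½ · [(625 - 174) + (625 - 275)] · 101 = 40450.5.
Change in producer surplus = 40450.5 - 38088 = 2362.5.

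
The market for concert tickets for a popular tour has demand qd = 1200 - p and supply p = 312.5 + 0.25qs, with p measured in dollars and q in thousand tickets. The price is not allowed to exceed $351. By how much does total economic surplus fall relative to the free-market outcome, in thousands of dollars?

193210

Rearranging supply gives qs = 4p - 1250. Without the control the market clears where 1200 - p = 4p - 1250, i.e. p* = 490 and q* = 710.
Since 351 < 490, the ceiling is binding.
At p = 351: qd = 1200 - 351 = 849 and qs = 4·351 - 1250 = 154.
Quantity traded falls to 154. At q = 154 the demand price is 1200 - 154 = 1046 and the supply price is (1250 + 154)/4 = 351.
Deadweight loss = ½ · (1046 - 351) · (710 - 154) = ½ · 695 · 556 = 193210.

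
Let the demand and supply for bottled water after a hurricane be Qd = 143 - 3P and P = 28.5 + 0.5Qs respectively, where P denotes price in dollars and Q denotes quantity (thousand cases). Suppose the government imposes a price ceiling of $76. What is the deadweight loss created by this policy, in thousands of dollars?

Rearranging supply gives Qs = 2P - 57. Without the control the market clears where 143 - 3P = 2P - 57, i.e. P* = 40 and Q* = 23.
Since 76 is above P* = 40, the ceiling does not bind and the free-market outcome prevails.
Since the control does not bind, no trades are prevented and deadweight loss is zero.

0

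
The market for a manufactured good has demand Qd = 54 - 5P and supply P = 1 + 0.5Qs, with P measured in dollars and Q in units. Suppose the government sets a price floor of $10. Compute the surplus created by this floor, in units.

Rearranging supply gives Qs = 2P - 2. Setting quantity demanded equal to quantity supplied, 54 - 5P = 2P - 2, gives P* = 8 and Q* = 14.
The floor of 10 is above the equilibrium price 8, so it binds.
At P = 10: Qd = 54 - 5·10 = 4 and Qs = 2·10 - 2 = 18.
Surplus = Qs - Qd = 18 - 4 = 14.

14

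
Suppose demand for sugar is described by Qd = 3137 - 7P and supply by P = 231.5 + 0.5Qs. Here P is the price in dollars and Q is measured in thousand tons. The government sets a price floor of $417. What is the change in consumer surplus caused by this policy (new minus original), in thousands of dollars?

-4717.5

Rearranging supply gives Qs = 2P - 463. Without the control the market clears where 3137 - 7P = 2P - 463, i.e. P* = 400 and Q* = 337.
The floor of 417 is above the equilibrium price 400, so it binds.
At P = 417: Qd = 3137 - 7·417 = 218 and Qs = 2·417 - 463 = 371.
Consumer surplus without the control is ½ · (3137/7 - 400) · 337 = 113569/14.
With the floor, consumers buy 218 units at 417, so CS = ½ · (3137/7 - 417) · 218 = 23762/7.
Change in consumer surplus = 23762/7 - 113569/14 = -4717.5.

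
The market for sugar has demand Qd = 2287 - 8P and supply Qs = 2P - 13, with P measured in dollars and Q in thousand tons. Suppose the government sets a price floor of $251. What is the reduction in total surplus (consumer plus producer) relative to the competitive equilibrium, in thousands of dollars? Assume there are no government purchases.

8820

Setting quantity demanded equal to quantity supplied, 2287 - 8P = 2P - 13, gives P* = 230 and Q* = 447.
The floor of 251 is above the equilibrium price 230, so it binds.
At P = 251: Qd = 2287 - 8·251 = 279 and Qs = 2·251 - 13 = 489.
Quantity traded falls to 279. At Q = 279 the demand price is (2287 - 279)/8 = 251 and the supply price is (13 + 279)/2 = 146.
Deadweight loss = ½ · (251 - 146) · (447 - 279) = ½ · 105 · 168 = 8820.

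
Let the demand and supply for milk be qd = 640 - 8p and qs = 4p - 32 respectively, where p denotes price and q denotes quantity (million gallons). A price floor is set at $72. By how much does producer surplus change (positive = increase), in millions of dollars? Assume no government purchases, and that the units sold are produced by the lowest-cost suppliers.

-1024

Equilibrium: 640 - 8p = 4p - 32, so 672 = 12p and p* = 56, q* = 192.
Since 72 > 56, the floor is binding.
At p = 72: qd = 640 - 8·72 = 64 and qs = 4·72 - 32 = 256.
Producer surplus without the control is ½ · (56 - 8) · 192 = 4608.
With the floor, 64 units are sold at 72. The supply price at q = 64 is 24, so PS = ½ · [(72 - 8) + (72 - 24)] · 64 = 3584.
Change in producer surplus = 3584 - 4608 = -1024.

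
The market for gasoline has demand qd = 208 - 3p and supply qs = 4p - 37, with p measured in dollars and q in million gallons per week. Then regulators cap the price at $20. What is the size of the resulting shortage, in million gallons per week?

105

Without the control the market clears where 208 - 3p = 4p - 37, i.e. p* = 35 and q* = 103.
The ceiling of 20 is below the equilibrium price 35, so it binds.
At p = 20: qd = 208 - 3·20 = 148 and qs = 4·20 - 37 = 43.
Shortage = qd - qs = 148 - 43 = 105.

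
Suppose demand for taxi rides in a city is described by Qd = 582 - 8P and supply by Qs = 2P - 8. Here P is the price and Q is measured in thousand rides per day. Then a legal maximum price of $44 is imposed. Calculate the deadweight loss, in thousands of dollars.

In a free market, 582 - 8P = 2P - 8 gives the equilibrium P* = 59, Q* = 110.
Because the ceiling (44) lies below the market-clearing price, it is binding.
At P = 44: Qd = 582 - 8·44 = 230 and Qs = 2·44 - 8 = 80.
Quantity traded falls to 80. At Q = 80 the demand price is (582 - 80)/8 = 62.75 and the supply price is (8 + 80)/2 = 44.
Deadweight loss = ½ · (62.75 - 44) · (110 - 80) = ½ · 18.75 · 30 = 281.25.

281.25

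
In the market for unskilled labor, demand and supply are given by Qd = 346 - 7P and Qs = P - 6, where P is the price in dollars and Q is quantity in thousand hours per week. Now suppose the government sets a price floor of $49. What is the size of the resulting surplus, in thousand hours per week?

40

Setting quantity demanded equal to quantity supplied, 346 - 7P = P - 6, gives P* = 44 and Q* = 38.
Because the floor (49) lies above the market-clearing price, it is binding.
At P = 49: Qd = 346 - 7·49 = 3 and Qs = 49 - 6 = 43.
Surplus = Qs - Qd = 43 - 3 = 40.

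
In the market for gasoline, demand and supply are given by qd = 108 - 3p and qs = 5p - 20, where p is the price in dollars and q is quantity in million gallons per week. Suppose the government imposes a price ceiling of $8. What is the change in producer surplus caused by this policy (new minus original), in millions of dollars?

In a free market, 108 - 3p = 5p - 20 gives the equilibrium p* = 16, q* = 60.
Since 8 < 16, the ceiling is binding.
At p = 8: qd = 108 - 3·8 = 84 and qs = 5·8 - 20 = 20.
Producer surplus without the control is ½ · (16 - 4) · 60 = 360.
With the ceiling, producers sell 20 units at 8, so PS = ½ · (8 - 4) · 20 = 40.
Change in producer surplus = 40 - 360 = -320.

-320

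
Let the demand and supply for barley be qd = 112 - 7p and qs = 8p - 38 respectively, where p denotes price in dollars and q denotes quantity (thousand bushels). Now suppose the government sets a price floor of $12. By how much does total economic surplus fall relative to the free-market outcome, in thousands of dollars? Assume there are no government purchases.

26.25

In a free market, 112 - 7p = 8p - 38 gives the equilibrium p* = 10, q* = 42.
Since 12 > 10, the floor is binding.
At p = 12: qd = 112 - 7·12 = 28 and qs = 8·12 - 38 = 58.
Quantity traded falls to 28. At q = 28 the demand price is (112 - 28)/7 = 12 and the supply price is (38 + 28)/8 = 8.25.
Deadweight loss = ½ · (12 - 8.25) · (42 - 28) = ½ · 3.75 · 14 = 26.25.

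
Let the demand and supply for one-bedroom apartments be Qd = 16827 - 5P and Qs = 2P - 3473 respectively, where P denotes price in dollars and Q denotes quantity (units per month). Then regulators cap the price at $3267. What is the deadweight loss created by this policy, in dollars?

In a free market, 16827 - 5P = 2P - 3473 gives the equilibrium P* = 2900, Q* = 2327.
Since 3267 is above P* = 2900, the ceiling does not bind and the free-market outcome prevails.
Since the control does not bind, no trades are prevented and deadweight loss is zero.

0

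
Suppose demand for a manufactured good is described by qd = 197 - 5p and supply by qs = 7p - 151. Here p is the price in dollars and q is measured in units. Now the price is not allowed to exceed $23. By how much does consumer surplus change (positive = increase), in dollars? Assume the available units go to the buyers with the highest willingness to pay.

-116.4

Equilibrium: 197 - 5p = 7p - 151, so 348 = 12p and p* = 29, q* = 52.
Because the ceiling (23) lies below the market-clearing price, it is binding.
At p = 23: qd = 197 - 5·23 = 82 and qs = 7·23 - 151 = 10.
Consumer surplus without the control is ½ · (39.4 - 29) · 52 = 270.4.
With the ceiling, 10 units are sold at 23 (assume they go to the highest-value buyers). The demand price at q = 10 is 37.4, so CS = ½ · [(39.4 - 23) + (37.4 - 23)] · 10 = 154.
Change in consumer surplus = 154 - 270.4 = -116.4.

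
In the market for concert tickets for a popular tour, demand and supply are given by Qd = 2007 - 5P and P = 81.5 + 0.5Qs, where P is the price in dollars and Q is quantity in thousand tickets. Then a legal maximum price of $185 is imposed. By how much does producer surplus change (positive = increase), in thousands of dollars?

-41500

Rearranging supply gives Qs = 2P - 163. In a free market, 2007 - 5P = 2P - 163 gives the equilibrium P* = 310, Q* = 457.
Since 185 < 310, the ceiling is binding.
At P = 185: Qd = 2007 - 5·185 = 1082 and Qs = 2·185 - 163 = 207.
Producer surplus without the control is ½ · (310 - 81.5) · 457 = 52212.25.
With the ceiling, producers sell 207 units at 185, so PS = ½ · (185 - 81.5) · 207 = 10712.25.
Change in producer surplus = 10712.25 - 52212.25 = -41500.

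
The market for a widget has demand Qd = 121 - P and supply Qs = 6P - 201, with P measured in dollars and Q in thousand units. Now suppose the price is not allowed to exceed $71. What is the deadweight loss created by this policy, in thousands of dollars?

Equilibrium: 121 - P = 6P - 201, so 322 = 7P and P* = 46, Q* = 75.
Since 71 is above P* = 46, the ceiling does not bind and the free-market outcome prevails.
Since the control does not bind, no trades are prevented and deadweight loss is zero.

0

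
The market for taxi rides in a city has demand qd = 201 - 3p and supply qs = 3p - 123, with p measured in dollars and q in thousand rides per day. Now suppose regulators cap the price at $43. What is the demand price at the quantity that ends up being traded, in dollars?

Without the control the market clears where 201 - 3p = 3p - 123, i.e. p* = 54 and q* = 39.
Since 43 < 54, the ceiling is binding.
At p = 43: qd = 201 - 3·43 = 72 and qs = 3·43 - 123 = 6.
Only 6 units reach the market. On the demand curve, the marginal buyer's willingness to pay at q = 6 is (201 - 6)/3 = 65.

65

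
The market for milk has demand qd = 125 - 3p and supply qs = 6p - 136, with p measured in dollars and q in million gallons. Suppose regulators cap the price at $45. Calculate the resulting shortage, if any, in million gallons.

0

In a free market, 125 - 3p = 6p - 136 gives the equilibrium p* = 29, q* = 38.
The ceiling of 45 is above the equilibrium price 29, so it is not binding; the market clears at p* = 29, q* = 38.
Since the control does not bind, there is no shortage.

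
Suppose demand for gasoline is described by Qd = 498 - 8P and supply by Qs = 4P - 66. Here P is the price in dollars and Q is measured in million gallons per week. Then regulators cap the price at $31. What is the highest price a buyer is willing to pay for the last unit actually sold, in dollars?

55

Equilibrium: 498 - 8P = 4P - 66, so 564 = 12P and P* = 47, Q* = 122.
Because the ceiling (31) lies below the market-clearing price, it is binding.
At P = 31: Qd = 498 - 8·31 = 250 and Qs = 4·31 - 66 = 58.
Only 58 units reach the market. On the demand curve, the marginal buyer's willingness to pay at Q = 58 is (498 - 58)/8 = 55.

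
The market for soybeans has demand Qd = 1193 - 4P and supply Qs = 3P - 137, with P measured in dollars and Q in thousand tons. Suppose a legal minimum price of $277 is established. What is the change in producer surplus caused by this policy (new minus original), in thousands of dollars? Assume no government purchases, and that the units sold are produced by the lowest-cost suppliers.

Equilibrium: 1193 - 4P = 3P - 137, so 1330 = 7P and P* = 190, Q* = 433.
The floor of 277 is above the equilibrium price 190, so it binds.
At P = 277: Qd = 1193 - 4·277 = 85 and Qs = 3·277 - 137 = 694.
Producer surplus without the control is ½ · (190 - 137/3) · 433 = 187489/6.
With the floor, 85 units are sold at 277. The supply price at Q = 85 is 74, so PS = ½ · [(277 - 137/3) + (277 - 74)] · 85 = 110755/6.
Change in producer surplus = 110755/6 - 187489/6 = -12789.

-12789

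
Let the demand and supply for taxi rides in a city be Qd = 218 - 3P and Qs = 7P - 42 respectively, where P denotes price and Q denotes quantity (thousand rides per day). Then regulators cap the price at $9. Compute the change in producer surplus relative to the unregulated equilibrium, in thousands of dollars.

-1368.5

Setting quantity demanded equal to quantity supplied, 218 - 3P = 7P - 42, gives P* = 26 and Q* = 140.
The ceiling of 9 is below the equilibrium price 26, so it binds.
At P = 9: Qd = 218 - 3·9 = 191 and Qs = 7·9 - 42 = 21.
Producer surplus without the control is ½ · (26 - 6) · 140 = 1400.
With the ceiling, producers sell 21 units at 9, so PS = ½ · (9 - 6) · 21 = 31.5.
Change in producer surplus = 31.5 - 1400 = -1368.5.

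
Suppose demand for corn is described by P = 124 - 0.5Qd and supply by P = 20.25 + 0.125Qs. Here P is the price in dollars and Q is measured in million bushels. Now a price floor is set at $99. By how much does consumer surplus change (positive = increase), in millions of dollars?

Rearranging demand gives Qd = 248 - 2P; rearranging supply gives Qs = 8P - 162. In a free market, 248 - 2P = 8P - 162 gives the equilibrium P* = 41, Q* = 166.
Because the floor (99) lies above the market-clearing price, it is binding.
At P = 99: Qd = 248 - 2·99 = 50 and Qs = 8·99 - 162 = 630.
Consumer surplus without the control is ½ · (124 - 41) · 166 = 6889.
With the floor, consumers buy 50 units at 99, so CS = ½ · (124 - 99) · 50 = 625.
Change in consumer surplus = 625 - 6889 = -6264.

-6264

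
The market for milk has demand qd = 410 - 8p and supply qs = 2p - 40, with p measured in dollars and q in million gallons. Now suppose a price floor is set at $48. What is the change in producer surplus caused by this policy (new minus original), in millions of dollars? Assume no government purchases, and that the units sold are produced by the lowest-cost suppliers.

-66

Without the control the market clears where 410 - 8p = 2p - 40, i.e. p* = 45 and q* = 50.
Because the floor (48) lies above the market-clearing price, it is binding.
At p = 48: qd = 410 - 8·48 = 26 and qs = 2·48 - 40 = 56.
Producer surplus without the control is ½ · (45 - 20) · 50 = 625.
With the floor, 26 units are sold at 48. The supply price at q = 26 is 33, so PS = ½ · [(48 - 20) + (48 - 33)] · 26 = 559.
Change in producer surplus = 559 - 625 = -66.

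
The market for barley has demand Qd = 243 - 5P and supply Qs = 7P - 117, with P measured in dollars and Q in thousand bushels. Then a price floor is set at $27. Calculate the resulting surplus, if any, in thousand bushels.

0

In a free market, 243 - 5P = 7P - 117 gives the equilibrium P* = 30, Q* = 93.
Since 27 is below P* = 30, the floor does not bind and the free-market outcome prevails.
Since the control does not bind, there is no surplus.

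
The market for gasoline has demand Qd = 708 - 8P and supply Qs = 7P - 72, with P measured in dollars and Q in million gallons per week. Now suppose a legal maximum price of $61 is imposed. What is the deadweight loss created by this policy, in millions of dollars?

0

Without the control the market clears where 708 - 8P = 7P - 72, i.e. P* = 52 and Q* = 292.
The ceiling of 61 is above the equilibrium price 52, so it is not binding; the market clears at P* = 52, Q* = 292.
Since the control does not bind, no trades are prevented and deadweight loss is zero.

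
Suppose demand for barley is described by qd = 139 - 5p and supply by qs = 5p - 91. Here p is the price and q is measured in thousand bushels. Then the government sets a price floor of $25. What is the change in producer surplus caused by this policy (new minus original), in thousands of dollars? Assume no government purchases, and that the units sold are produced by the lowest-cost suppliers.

In a free market, 139 - 5p = 5p - 91 gives the equilibrium p* = 23, q* = 24.
Since 25 > 23, the floor is binding.
At p = 25: qd = 139 - 5·25 = 14 and qs = 5·25 - 91 = 34.
Producer surplus without the control is ½ · (23 - 18.2) · 24 = 57.6.
With the floor, 14 units are sold at 25. The supply price at q = 14 is 21, so PS = ½ · [(25 - 18.2) + (25 - 21)] · 14 = 75.6.
Change in producer surplus = 75.6 - 57.6 = 18.

18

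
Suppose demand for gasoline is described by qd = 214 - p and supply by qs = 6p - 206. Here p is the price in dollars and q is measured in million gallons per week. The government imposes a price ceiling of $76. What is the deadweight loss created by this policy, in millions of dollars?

Equilibrium: 214 - p = 6p - 206, so 420 = 7p and p* = 60, q* = 154.
The ceiling of 76 is above the equilibrium price 60, so it is not binding; the market clears at p* = 60, q* = 154.
Since the control does not bind, no trades are prevented and deadweight loss is zero.

0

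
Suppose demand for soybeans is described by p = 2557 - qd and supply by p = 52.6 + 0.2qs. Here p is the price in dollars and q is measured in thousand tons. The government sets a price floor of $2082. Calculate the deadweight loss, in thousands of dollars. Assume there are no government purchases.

1559126.4

Rearranging demand gives qd = 2557 - p; rearranging supply gives qs = 5p - 263. Setting quantity demanded equal to quantity supplied, 2557 - p = 5p - 263, gives p* = 470 and q* = 2087.
Since 2082 > 470, the floor is binding.
At p = 2082: qd = 2557 - 2082 = 475 and qs = 5·2082 - 263 = 10147.
Quantity traded falls to 475. At q = 475 the demand price is 2557 - 475 = 2082 and the supply price is (263 + 475)/5 = 147.6.
Deadweight loss = ½ · (2082 - 147.6) · (2087 - 475) = ½ · 1934.4 · 1612 = 1559126.4.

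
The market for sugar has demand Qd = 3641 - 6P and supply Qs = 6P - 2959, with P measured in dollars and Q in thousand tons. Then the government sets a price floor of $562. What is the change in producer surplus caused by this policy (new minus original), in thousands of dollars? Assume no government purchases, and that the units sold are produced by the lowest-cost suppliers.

Equilibrium: 3641 - 6P = 6P - 2959, so 6600 = 12P and P* = 550, Q* = 341.
Since 562 > 550, the floor is binding.
At P = 562: Qd = 3641 - 6·562 = 269 and Qs = 6·562 - 2959 = 413.
Producer surplus without the control is ½ · (550 - 2959/6) · 341 = 116281/12.
With the floor, 269 units are sold at 562. The supply price at Q = 269 is 538, so PS = ½ · [(562 - 2959/6) + (562 - 538)] · 269 = 149833/12.
Change in producer surplus = 149833/12 - 116281/12 = 2796.

2796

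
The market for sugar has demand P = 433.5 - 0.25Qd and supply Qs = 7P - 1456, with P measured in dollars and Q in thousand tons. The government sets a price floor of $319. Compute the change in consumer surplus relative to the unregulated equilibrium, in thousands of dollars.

-14964

Rearranging demand gives Qd = 1734 - 4P. Equilibrium: 1734 - 4P = 7P - 1456, so 3190 = 11P and P* = 290, Q* = 574.
Because the floor (319) lies above the market-clearing price, it is binding.
At P = 319: Qd = 1734 - 4·319 = 458 and Qs = 7·319 - 1456 = 777.
Consumer surplus without the control is ½ · (433.5 - 290) · 574 = 41184.5.
With the floor, consumers buy 458 units at 319, so CS = ½ · (433.5 - 319) · 458 = 26220.5.
Change in consumer surplus = 26220.5 - 41184.5 = -14964.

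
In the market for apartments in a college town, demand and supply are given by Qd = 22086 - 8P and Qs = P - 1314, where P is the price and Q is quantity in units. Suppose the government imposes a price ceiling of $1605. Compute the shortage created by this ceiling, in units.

In a free market, 22086 - 8P = P - 1314 gives the equilibrium P* = 2600, Q* = 1286.
Since 1605 < 2600, the ceiling is binding.
At P = 1605: Qd = 22086 - 8·1605 = 9246 and Qs = 1605 - 1314 = 291.
Shortage = Qd - Qs = 9246 - 291 = 8955.

8955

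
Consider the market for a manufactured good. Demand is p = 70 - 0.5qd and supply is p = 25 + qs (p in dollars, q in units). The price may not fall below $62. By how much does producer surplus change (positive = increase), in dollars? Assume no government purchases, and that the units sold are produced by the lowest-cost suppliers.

14

Rearranging demand gives qd = 140 - 2p; rearranging supply gives qs = p - 25. Equilibrium: 140 - 2p = p - 25, so 165 = 3p and p* = 55, q* = 30.
Since 62 > 55, the floor is binding.
At p = 62: qd = 140 - 2·62 = 16 and qs = 62 - 25 = 37.
Producer surplus without the control is ½ · (55 - 25) · 30 = 450.
With the floor, 16 units are sold at 62. The supply price at q = 16 is 41, so PS = ½ · [(62 - 25) + (62 - 41)] · 16 = 464.
Change in producer surplus = 464 - 450 = 14.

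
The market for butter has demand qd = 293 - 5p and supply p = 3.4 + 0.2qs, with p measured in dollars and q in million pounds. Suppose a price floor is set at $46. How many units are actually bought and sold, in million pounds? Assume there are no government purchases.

Rearranging supply gives qs = 5p - 17. Without the control the market clears where 293 - 5p = 5p - 17, i.e. p* = 31 and q* = 138.
Since 46 > 31, the floor is binding.
At p = 46: qd = 293 - 5·46 = 63 and qs = 5·46 - 17 = 213.
The quantity actually transacted is the short side, demand: 63.

63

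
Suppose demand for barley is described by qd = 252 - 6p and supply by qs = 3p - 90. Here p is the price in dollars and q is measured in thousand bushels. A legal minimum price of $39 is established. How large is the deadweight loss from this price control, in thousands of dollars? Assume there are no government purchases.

Without the control the market clears where 252 - 6p = 3p - 90, i.e. p* = 38 and q* = 24.
Because the floor (39) lies above the market-clearing price, it is binding.
At p = 39: qd = 252 - 6·39 = 18 and qs = 3·39 - 90 = 27.
Quantity traded falls to 18. At q = 18 the demand price is (252 - 18)/6 = 39 and the supply price is (90 + 18)/3 = 36.
Deadweight loss = ½ · (39 - 36) · (24 - 18) = ½ · 3 · 6 = 9.

9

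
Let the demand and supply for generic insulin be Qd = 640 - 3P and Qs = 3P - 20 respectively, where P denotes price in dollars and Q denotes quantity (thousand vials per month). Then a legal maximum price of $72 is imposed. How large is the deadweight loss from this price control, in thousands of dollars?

4332

Setting quantity demanded equal to quantity supplied, 640 - 3P = 3P - 20, gives P* = 110 and Q* = 310.
Because the ceiling (72) lies below the market-clearing price, it is binding.
At P = 72: Qd = 640 - 3·72 = 424 and Qs = 3·72 - 20 = 196.
Quantity traded falls to 196. At Q = 196 the demand price is (640 - 196)/3 = 148 and the supply price is (20 + 196)/3 = 72.
Deadweight loss = ½ · (148 - 72) · (310 - 196) = ½ · 76 · 114 = 4332.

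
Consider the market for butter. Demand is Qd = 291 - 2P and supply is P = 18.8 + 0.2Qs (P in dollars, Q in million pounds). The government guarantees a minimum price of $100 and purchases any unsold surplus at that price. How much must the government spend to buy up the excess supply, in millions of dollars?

Rearranging supply gives Qs = 5P - 94. In a free market, 291 - 2P = 5P - 94 gives the equilibrium P* = 55, Q* = 181.
Since 100 > 55, the floor is binding.
At P = 100: Qd = 291 - 2·100 = 91 and Qs = 5·100 - 94 = 406.
Surplus = Qs - Qd = 315.
Government expenditure = surplus × support price = 315 × 100 = 31500.

31500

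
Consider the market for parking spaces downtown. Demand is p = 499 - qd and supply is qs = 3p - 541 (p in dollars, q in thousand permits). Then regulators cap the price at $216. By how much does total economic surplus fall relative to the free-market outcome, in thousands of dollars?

Rearranging demand gives qd = 499 - p. Without the control the market clears where 499 - p = 3p - 541, i.e. p* = 260 and q* = 239.
Since 216 < 260, the ceiling is binding.
At p = 216: qd = 499 - 216 = 283 and qs = 3·216 - 541 = 107.
Quantity traded falls to 107. At q = 107 the demand price is 499 - 107 = 392 and the supply price is (541 + 107)/3 = 216.
Deadweight loss = ½ · (392 - 216) · (239 - 107) = ½ · 176 · 132 = 11616.

11616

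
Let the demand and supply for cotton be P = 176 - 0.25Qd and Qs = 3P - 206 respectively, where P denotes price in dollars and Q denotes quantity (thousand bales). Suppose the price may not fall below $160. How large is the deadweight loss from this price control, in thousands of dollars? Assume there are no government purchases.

Rearranging demand gives Qd = 704 - 4P. Setting quantity demanded equal to quantity supplied, 704 - 4P = 3P - 206, gives P* = 130 and Q* = 184.
Since 160 > 130, the floor is binding.
At P = 160: Qd = 704 - 4·160 = 64 and Qs = 3·160 - 206 = 274.
Quantity traded falls to 64. At Q = 64 the demand price is (704 - 64)/4 = 160 and the supply price is (206 + 64)/3 = 90.
Deadweight loss = ½ · (160 - 90) · (184 - 64) = ½ · 70 · 120 = 4200.

4200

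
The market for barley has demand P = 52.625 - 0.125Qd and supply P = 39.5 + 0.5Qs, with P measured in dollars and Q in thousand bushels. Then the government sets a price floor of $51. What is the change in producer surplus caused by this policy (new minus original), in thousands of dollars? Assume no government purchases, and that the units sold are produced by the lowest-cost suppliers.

-3

Rearranging demand gives Qd = 421 - 8P; rearranging supply gives Qs = 2P - 79. In a free market, 421 - 8P = 2P - 79 gives the equilibrium P* = 50, Q* = 21.
The floor of 51 is above the equilibrium price 50, so it binds.
At P = 51: Qd = 421 - 8·51 = 13 and Qs = 2·51 - 79 = 23.
Producer surplus without the control is ½ · (50 - 39.5) · 21 = 110.25.
With the floor, 13 units are sold at 51. The supply price at Q = 13 is 46, so PS = ½ · [(51 - 39.5) + (51 - 46)] · 13 = 107.25.
Change in producer surplus = 107.25 - 110.25 = -3.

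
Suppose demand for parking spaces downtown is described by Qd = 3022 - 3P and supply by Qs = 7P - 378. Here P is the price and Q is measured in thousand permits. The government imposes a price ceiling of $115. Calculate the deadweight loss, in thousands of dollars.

590625

In a free market, 3022 - 3P = 7P - 378 gives the equilibrium P* = 340, Q* = 2002.
Because the ceiling (115) lies below the market-clearing price, it is binding.
At P = 115: Qd = 3022 - 3·115 = 2677 and Qs = 7·115 - 378 = 427.
Quantity traded falls to 427. At Q = 427 the demand price is (3022 - 427)/3 = 865 and the supply price is (378 + 427)/7 = 115.
Deadweight loss = ½ · (865 - 115) · (2002 - 427) = ½ · 750 · 1575 = 590625.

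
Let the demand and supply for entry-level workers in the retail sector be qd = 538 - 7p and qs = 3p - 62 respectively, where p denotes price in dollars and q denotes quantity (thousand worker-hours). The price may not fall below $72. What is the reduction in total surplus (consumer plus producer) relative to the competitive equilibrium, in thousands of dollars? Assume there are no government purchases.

1680

In a free market, 538 - 7p = 3p - 62 gives the equilibrium p* = 60, q* = 118.
The floor of 72 is above the equilibrium price 60, so it binds.
At p = 72: qd = 538 - 7·72 = 34 and qs = 3·72 - 62 = 154.
Quantity traded falls to 34. At q = 34 the demand price is (538 - 34)/7 = 72 and the supply price is (62 + 34)/3 = 32.
Deadweight loss = ½ · (72 - 32) · (118 - 34) = ½ · 40 · 84 = 1680.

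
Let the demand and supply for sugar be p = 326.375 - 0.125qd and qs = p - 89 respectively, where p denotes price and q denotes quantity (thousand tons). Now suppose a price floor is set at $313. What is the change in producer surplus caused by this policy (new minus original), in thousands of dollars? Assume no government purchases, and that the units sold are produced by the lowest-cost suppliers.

-4017

Rearranging demand gives qd = 2611 - 8p. Setting quantity demanded equal to quantity supplied, 2611 - 8p = p - 89, gives p* = 300 and q* = 211.
The floor of 313 is above the equilibrium price 300, so it binds.
At p = 313: qd = 2611 - 8·313 = 107 and qs = 313 - 89 = 224.
Producer surplus without the control is ½ · (300 - 89) · 211 = 22260.5.
With the floor, 107 units are sold at 313. The supply price at q = 107 is 196, so PS = ½ · [(313 - 89) + (313 - 196)] · 107 = 18243.5.
Change in producer surplus = 18243.5 - 22260.5 = -4017.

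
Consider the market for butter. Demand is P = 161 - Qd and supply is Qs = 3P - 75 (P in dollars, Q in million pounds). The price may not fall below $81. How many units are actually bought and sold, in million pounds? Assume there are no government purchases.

80

Rearranging demand gives Qd = 161 - P. Without the control the market clears where 161 - P = 3P - 75, i.e. P* = 59 and Q* = 102.
The floor of 81 is above the equilibrium price 59, so it binds.
At P = 81: Qd = 161 - 81 = 80 and Qs = 3·81 - 75 = 168.
The quantity actually transacted is the short side, demand: 80.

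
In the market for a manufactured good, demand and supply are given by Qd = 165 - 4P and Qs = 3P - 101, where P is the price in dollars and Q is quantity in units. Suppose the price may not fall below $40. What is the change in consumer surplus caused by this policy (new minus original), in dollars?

Setting quantity demanded equal to quantity supplied, 165 - 4P = 3P - 101, gives P* = 38 and Q* = 13.
The floor of 40 is above the equilibrium price 38, so it binds.
At P = 40: Qd = 165 - 4·40 = 5 and Qs = 3·40 - 101 = 19.
Consumer surplus without the control is ½ · (41.25 - 38) · 13 = 21.125.
With the floor, consumers buy 5 units at 40, so CS = ½ · (41.25 - 40) · 5 = 3.125.
Change in consumer surplus = 3.125 - 21.125 = -18.

-18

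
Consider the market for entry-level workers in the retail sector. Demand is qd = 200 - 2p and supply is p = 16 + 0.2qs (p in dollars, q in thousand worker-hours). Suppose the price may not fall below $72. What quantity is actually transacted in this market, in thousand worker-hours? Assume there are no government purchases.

56

Rearranging supply gives qs = 5p - 80. Equilibrium: 200 - 2p = 5p - 80, so 280 = 7p and p* = 40, q* = 120.
The floor of 72 is above the equilibrium price 40, so it binds.
At p = 72: qd = 200 - 2·72 = 56 and qs = 5·72 - 80 = 280.
The quantity actually transacted is the short side, demand: 56.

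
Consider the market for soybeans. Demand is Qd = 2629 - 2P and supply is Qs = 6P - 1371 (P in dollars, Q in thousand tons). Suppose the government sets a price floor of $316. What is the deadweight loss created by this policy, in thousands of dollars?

Setting quantity demanded equal to quantity supplied, 2629 - 2P = 6P - 1371, gives P* = 500 and Q* = 1629.
Since 316 is below P* = 500, the floor does not bind and the free-market outcome prevails.
Since the control does not bind, no trades are prevented and deadweight loss is zero.

0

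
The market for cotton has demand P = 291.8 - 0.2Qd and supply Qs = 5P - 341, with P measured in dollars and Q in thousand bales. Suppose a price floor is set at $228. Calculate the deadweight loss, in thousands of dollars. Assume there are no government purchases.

11520

Rearranging demand gives Qd = 1459 - 5P. Equilibrium: 1459 - 5P = 5P - 341, so 1800 = 10P and P* = 180, Q* = 559.
Because the floor (228) lies above the market-clearing price, it is binding.
At P = 228: Qd = 1459 - 5·228 = 319 and Qs = 5·228 - 341 = 799.
Quantity traded falls to 319. At Q = 319 the demand price is (1459 - 319)/5 = 228 and the supply price is (341 + 319)/5 = 132.
Deadweight loss = ½ · (228 - 132) · (559 - 319) = ½ · 96 · 240 = 11520.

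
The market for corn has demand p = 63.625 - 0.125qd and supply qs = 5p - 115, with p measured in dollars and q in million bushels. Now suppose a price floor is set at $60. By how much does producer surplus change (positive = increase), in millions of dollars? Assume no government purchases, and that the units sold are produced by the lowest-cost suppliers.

Rearranging demand gives qd = 509 - 8p. In a free market, 509 - 8p = 5p - 115 gives the equilibrium p* = 48, q* = 125.
Because the floor (60) lies above the market-clearing price, it is binding.
At p = 60: qd = 509 - 8·60 = 29 and qs = 5·60 - 115 = 185.
Producer surplus without the control is ½ · (48 - 23) · 125 = 1562.5.
With the floor, 29 units are sold at 60. The supply price at q = 29 is 28.8, so PS = ½ · [(60 - 23) + (60 - 28.8)] · 29 = 988.9.
Change in producer surplus = 988.9 - 1562.5 = -573.6.

-573.6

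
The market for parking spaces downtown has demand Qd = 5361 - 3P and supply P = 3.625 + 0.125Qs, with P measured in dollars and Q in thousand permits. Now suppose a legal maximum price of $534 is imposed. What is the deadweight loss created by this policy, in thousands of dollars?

Rearranging supply gives Qs = 8P - 29. In a free market, 5361 - 3P = 8P - 29 gives the equilibrium P* = 490, Q* = 3891.
Since 534 is above P* = 490, the ceiling does not bind and the free-market outcome prevails.
Since the control does not bind, no trades are prevented and deadweight loss is zero.

0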